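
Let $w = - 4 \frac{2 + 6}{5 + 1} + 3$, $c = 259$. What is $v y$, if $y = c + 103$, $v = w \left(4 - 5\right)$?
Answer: $\frac{2534}{3} \approx 844.67$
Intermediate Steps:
$w = - \frac{7}{3}$ ($w = - 4 \cdot \frac{8}{6} + 3 = - 4 \cdot 8 \cdot \frac{1}{6} + 3 = \left(-4\right) \frac{4}{3} + 3 = - \frac{16}{3} + 3 = - \frac{7}{3} \approx -2.3333$)
$v = \frac{7}{3}$ ($v = - \frac{7 \left(4 - 5\right)}{3} = \left(- \frac{7}{3}\right) \left(-1\right) = \frac{7}{3} \approx 2.3333$)
$y = 362$ ($y = 259 + 103 = 362$)
$v y = \frac{7}{3} \cdot 362 = \frac{2534}{3}$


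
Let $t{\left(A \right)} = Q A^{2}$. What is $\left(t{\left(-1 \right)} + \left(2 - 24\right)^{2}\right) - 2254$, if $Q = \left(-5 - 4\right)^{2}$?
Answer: $-1689$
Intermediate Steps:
$Q = 81$ ($Q = \left(-9\right)^{2} = 81$)
$t{\left(A \right)} = 81 A^{2}$
$\left(t{\left(-1 \right)} + \left(2 - 24\right)^{2}\right) - 2254 = \left(81 \left(-1\right)^{2} + \left(2 - 24\right)^{2}\right) - 2254 = \left(81 \cdot 1 + \left(-22\right)^{2}\right) - 2254 = \left(81 + 484\right) - 2254 = 565 - 2254 = -1689$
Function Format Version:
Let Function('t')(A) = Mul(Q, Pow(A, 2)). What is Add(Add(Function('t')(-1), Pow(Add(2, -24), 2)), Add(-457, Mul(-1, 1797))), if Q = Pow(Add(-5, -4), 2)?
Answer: -1689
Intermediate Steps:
Q = 81 (Q = Pow(-9, 2) = 81)
Function('t')(A) = Mul(81, Pow(A, 2))
Add(Add(Function('t')(-1), Pow(Add(2, -24), 2)), Add(-457, Mul(-1, 1797))) = Add(Add(Mul(81, Pow(-1, 2)), Pow(Add(2, -24), 2)), Add(-457, Mul(-1, 1797))) = Add(Add(Mul(81, 1), Pow(-22, 2)), Add(-457, -1797)) = Add(Add(81, 484), -2254) = Add(565, -2254) = -1689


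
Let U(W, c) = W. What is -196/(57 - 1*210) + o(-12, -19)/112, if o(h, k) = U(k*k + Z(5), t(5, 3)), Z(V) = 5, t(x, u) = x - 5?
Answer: 38975/8568 ≈ 4.5489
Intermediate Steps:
t(x, u) = -5 + x
o(h, k) = 5 + k² (o(h, k) = k*k + 5 = k² + 5 = 5 + k²)
-196/(57 - 1*210) + o(-12, -19)/112 = -196/(57 - 1*210) + (5 + (-19)²)/112 = -196/(57 - 210) + (5 + 361)*(1/112) = -196/(-153) + 366*(1/112) = -196*(-1/153) + 183/56 = 196/153 + 183/56 = 38975/8568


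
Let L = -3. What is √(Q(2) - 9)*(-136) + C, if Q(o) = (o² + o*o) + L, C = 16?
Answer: 16 - 272*I ≈ 16.0 - 272.0*I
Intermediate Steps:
Q(o) = -3 + 2*o² (Q(o) = (o² + o*o) - 3 = (o² + o²) - 3 = 2*o² - 3 = -3 + 2*o²)
√(Q(2) - 9)*(-136) + C = √((-3 + 2*2²) - 9)*(-136) + 16 = √((-3 + 2*4) - 9)*(-136) + 16 = √((-3 + 8) - 9)*(-136) + 16 = √(5 - 9)*(-136) + 16 = √(-4)*(-136) + 16 = (2*I)*(-136) + 16 = -272*I + 16 = 16 - 272*I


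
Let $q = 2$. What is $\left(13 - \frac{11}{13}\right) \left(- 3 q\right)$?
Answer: $- \frac{948}{13} \approx -72.923$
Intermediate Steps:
$\left(13 - \frac{11}{13}\right) \left(- 3 q\right) = \left(13 - \frac{11}{13}\right) \left(\left(-3\right) 2\right) = \left(13 - \frac{11}{13}\right) \left(-6\right) = \frac{158}{13} \left(-6\right) = - \frac{948}{13}$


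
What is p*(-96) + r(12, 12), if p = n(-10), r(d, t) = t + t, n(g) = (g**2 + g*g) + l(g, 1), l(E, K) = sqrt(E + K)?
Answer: -19176 - 288*I ≈ -19176.0 - 288.0*I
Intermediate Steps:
n(g) = sqrt(1 + g) + 2*g**2 (n(g) = (g**2 + g*g) + sqrt(g + 1) = (g**2 + g**2) + sqrt(1 + g) = 2*g**2 + sqrt(1 + g) = sqrt(1 + g) + 2*g**2)
r(d, t) = 2*t
p = 200 + 3*I (p = sqrt(1 - 10) + 2*(-10)**2 = sqrt(-9) + 2*100 = 3*I + 200 = 200 + 3*I ≈ 200.0 + 3.0*I)
p*(-96) + r(12, 12) = (200 + 3*I)*(-96) + 2*12 = (-19200 - 288*I) + 24 = -19176 - 288*I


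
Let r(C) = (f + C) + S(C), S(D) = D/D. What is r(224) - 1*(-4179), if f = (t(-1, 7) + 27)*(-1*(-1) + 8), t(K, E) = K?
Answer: 4638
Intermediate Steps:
S(D) = 1
f = 234 (f = (-1 + 27)*(-1*(-1) + 8) = 26*(1 + 8) = 26*9 = 234)
r(C) = 235 + C (r(C) = (234 + C) + 1 = 235 + C)
r(224) - 1*(-4179) = (235 + 224) - 1*(-4179) = 459 + 4179 = 4638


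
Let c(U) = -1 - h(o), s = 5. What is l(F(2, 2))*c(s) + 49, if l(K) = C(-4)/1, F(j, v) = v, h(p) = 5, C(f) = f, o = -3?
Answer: 73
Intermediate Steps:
l(K) = -4 (l(K) = -4/1 = -4*1 = -4)
c(U) = -6 (c(U) = -1 - 1*5 = -1 - 5 = -6)
l(F(2, 2))*c(s) + 49 = -4*(-6) + 49 = 24 + 49 = 73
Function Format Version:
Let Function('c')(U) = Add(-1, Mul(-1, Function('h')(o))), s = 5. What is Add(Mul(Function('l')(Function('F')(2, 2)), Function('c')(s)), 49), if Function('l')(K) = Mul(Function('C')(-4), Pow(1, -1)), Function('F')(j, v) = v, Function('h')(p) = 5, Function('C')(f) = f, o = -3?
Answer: 73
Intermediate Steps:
Function('l')(K) = -4 (Function('l')(K) = Mul(-4, Pow(1, -1)) = Mul(-4, 1) = -4)
Function('c')(U) = -6 (Function('c')(U) = Add(-1, Mul(-1, 5)) = Add(-1, -5) = -6)
Add(Mul(Function('l')(Function('F')(2, 2)), Function('c')(s)), 49) = Add(Mul(-4, -6), 49) = Add(24, 49) = 73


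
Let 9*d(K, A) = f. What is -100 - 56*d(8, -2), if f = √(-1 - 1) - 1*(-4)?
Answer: -1124/9 - 56*I*√2/9 ≈ -124.89 - 8.7995*I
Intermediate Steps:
f = 4 + I*√2 (f = √(-2) + 4 = I*√2 + 4 = 4 + I*√2 ≈ 4.0 + 1.4142*I)
d(K, A) = 4/9 + I*√2/9 (d(K, A) = (4 + I*√2)/9 = 4/9 + I*√2/9)
-100 - 56*d(8, -2) = -100 - 56*(4/9 + I*√2/9) = -100 + (-224/9 - 56*I*√2/9) = -1124/9 - 56*I*√2/9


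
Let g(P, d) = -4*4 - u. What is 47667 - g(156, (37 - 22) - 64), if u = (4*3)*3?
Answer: 47719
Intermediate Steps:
u = 36 (u = 12*3 = 36)
g(P, d) = -52 (g(P, d) = -4*4 - 1*36 = -16 - 36 = -52)
47667 - g(156, (37 - 22) - 64) = 47667 - 1*(-52) = 47667 + 52 = 47719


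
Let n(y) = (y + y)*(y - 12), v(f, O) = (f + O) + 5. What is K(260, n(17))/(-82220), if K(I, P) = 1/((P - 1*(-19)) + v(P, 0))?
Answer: -1/29928080 ≈ -3.3413e-8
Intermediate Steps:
v(f, O) = 5 + O + f (v(f, O) = (O + f) + 5 = 5 + O + f)
n(y) = 2*y*(-12 + y) (n(y) = (2*y)*(-12 + y) = 2*y*(-12 + y))
K(I, P) = 1/(24 + 2*P) (K(I, P) = 1/((P - 1*(-19)) + (5 + 0 + P)) = 1/((P + 19) + (5 + P)) = 1/((19 + P) + (5 + P)) = 1/(24 + 2*P))
K(260, n(17))/(-82220) = (1/(2*(12 + 2*17*(-12 + 17))))/(-82220) = (1/(2*(12 + 2*17*5)))*(-1/82220) = (1/(2*(12 + 170)))*(-1/82220) = ((1/2)/182)*(-1/82220) = ((1/2)*(1/182))*(-1/82220) = (1/364)*(-1/82220) = -1/29928080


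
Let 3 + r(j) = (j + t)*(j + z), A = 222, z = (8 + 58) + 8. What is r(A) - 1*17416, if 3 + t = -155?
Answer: 1525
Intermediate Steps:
z = 74 (z = 66 + 8 = 74)
t = -158 (t = -3 - 155 = -158)
r(j) = -3 + (-158 + j)*(74 + j) (r(j) = -3 + (j - 158)*(j + 74) = -3 + (-158 + j)*(74 + j))
r(A) - 1*17416 = (-11695 + 222**2 - 84*222) - 1*17416 = (-11695 + 49284 - 18648) - 17416 = 18941 - 17416 = 1525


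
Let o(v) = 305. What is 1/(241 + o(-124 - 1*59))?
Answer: 1/546 ≈ 0.0018315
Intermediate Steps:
1/(241 + o(-124 - 1*59)) = 1/(241 + 305) = 1/546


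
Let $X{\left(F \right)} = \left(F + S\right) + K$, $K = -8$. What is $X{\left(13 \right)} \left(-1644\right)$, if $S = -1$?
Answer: $-6576$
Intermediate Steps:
$X{\left(F \right)} = -9 + F$ ($X{\left(F \right)} = \left(F - 1\right) - 8 = \left(-1 + F\right) - 8 = -9 + F$)
$X{\left(13 \right)} \left(-1644\right) = \left(-9 + 13\right) \left(-1644\right) = 4 \left(-1644\right) = -6576$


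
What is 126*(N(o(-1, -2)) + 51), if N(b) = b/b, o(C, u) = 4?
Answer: 6552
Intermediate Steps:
N(b) = 1
126*(N(o(-1, -2)) + 51) = 126*(1 + 51) = 126*52 = 6552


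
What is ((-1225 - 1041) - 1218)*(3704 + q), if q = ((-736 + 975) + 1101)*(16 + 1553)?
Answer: -7337875376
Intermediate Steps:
q = 2102460 (q = (239 + 1101)*1569 = 1340*1569 = 2102460)
((-1225 - 1041) - 1218)*(3704 + q) = ((-1225 - 1041) - 1218)*(3704 + 2102460) = (-2266 - 1218)*2106164 = -3484*2106164 = -7337875376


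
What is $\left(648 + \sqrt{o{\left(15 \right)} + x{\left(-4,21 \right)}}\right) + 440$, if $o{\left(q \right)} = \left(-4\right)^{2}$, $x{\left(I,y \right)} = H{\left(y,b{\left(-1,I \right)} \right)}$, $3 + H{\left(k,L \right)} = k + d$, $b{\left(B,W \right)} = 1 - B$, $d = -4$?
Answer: $1088 + \sqrt{30} \approx 1093.5$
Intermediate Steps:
$H{\left(k,L \right)} = -7 + k$ ($H{\left(k,L \right)} = -3 + \left(k - 4\right) = -3 + \left(-4 + k\right) = -7 + k$)
$x{\left(I,y \right)} = -7 + y$
$o{\left(q \right)} = 16$
$\left(648 + \sqrt{o{\left(15 \right)} + x{\left(-4,21 \right)}}\right) + 440 = \left(648 + \sqrt{16 + \left(-7 + 21\right)}\right) + 440 = \left(648 + \sqrt{16 + 14}\right) + 440 = \left(648 + \sqrt{30}\right) + 440 = 1088 + \sqrt{30}$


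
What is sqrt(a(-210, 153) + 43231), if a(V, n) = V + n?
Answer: sqrt(43174) ≈ 207.78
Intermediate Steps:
sqrt(a(-210, 153) + 43231) = sqrt((-210 + 153) + 43231) = sqrt(-57 + 43231) = sqrt(43174)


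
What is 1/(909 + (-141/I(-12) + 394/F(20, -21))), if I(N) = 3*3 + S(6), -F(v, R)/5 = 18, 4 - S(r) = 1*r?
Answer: 315/278611 ≈ 0.0011306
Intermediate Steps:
S(r) = 4 - r
F(v, R) = -90 (F(v, R) = -5*18 = -90)
I(N) = 7 (I(N) = 3*3 + (4 - 1*6) = 9 + (4 - 6) = 9 - 2 = 7)
1/(909 + (-141/I(-12) + 394/F(20, -21))) = 1/(909 + (-141/7 + 394/(-90))) = 1/(909 + (-141*⅐ + 394*(-1/90))) = 1/(909 + (-141/7 - 197/45)) = 1/(909 - 7724/315) = 1/(278611/315) = 315/278611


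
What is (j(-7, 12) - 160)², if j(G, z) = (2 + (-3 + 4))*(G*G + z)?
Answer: 529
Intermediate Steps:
j(G, z) = 3*z + 3*G² (j(G, z) = (2 + 1)*(G² + z) = 3*(z + G²) = 3*z + 3*G²)
(j(-7, 12) - 160)² = ((3*12 + 3*(-7)²) - 160)² = ((36 + 3*49) - 160)² = ((36 + 147) - 160)² = (183 - 160)² = 23² = 529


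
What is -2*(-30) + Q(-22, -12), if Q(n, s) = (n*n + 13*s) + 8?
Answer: 396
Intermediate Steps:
Q(n, s) = 8 + n**2 + 13*s (Q(n, s) = (n**2 + 13*s) + 8 = 8 + n**2 + 13*s)
-2*(-30) + Q(-22, -12) = -2*(-30) + (8 + (-22)**2 + 13*(-12)) = 60 + (8 + 484 - 156) = 60 + 336 = 396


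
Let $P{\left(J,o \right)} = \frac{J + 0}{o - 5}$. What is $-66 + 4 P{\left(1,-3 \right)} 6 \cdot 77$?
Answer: $-297$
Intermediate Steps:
$P{\left(J,o \right)} = \frac{J}{-5 + o}$ ($P{\left(J,o \right)} = \frac{J}{o - 5} = \frac{J}{-5 + o}$)
$-66 + 4 P{\left(1,-3 \right)} 6 \cdot 77 = -66 + 4 \cdot 1 \frac{1}{-5 - 3} \cdot 6 \cdot 77 = -66 + 4 \cdot 1 \frac{1}{-8} \cdot 6 \cdot 77 = -66 + 4 \cdot 1 \left(- \frac{1}{8}\right) 6 \cdot 77 = -66 + 4 \left(- \frac{1}{8}\right) 6 \cdot 77 = -66 + \left(- \frac{1}{2}\right) 6 \cdot 77 = -66 - 231 = -297$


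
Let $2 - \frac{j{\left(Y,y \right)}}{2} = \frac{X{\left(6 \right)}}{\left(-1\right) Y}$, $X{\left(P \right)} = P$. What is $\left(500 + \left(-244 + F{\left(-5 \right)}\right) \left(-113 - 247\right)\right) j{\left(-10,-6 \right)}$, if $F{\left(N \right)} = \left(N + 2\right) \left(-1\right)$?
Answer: $244328$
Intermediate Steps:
$F{\left(N \right)} = -2 - N$ ($F{\left(N \right)} = \left(2 + N\right) \left(-1\right) = -2 - N$)
$j{\left(Y,y \right)} = 4 + \frac{12}{Y}$ ($j{\left(Y,y \right)} = 4 - 2 \frac{6}{\left(-1\right) Y} = 4 - 2 \cdot 6 \left(- \frac{1}{Y}\right) = 4 - 2 \left(- \frac{6}{Y}\right) = 4 + \frac{12}{Y}$)
$\left(500 + \left(-244 + F{\left(-5 \right)}\right) \left(-113 - 247\right)\right) j{\left(-10,-6 \right)} = \left(500 + \left(-244 - -3\right) \left(-113 - 247\right)\right) \left(4 + \frac{12}{-10}\right) = \left(500 + \left(-244 + \left(-2 + 5\right)\right) \left(-360\right)\right) \left(4 + 12 \left(- \frac{1}{10}\right)\right) = \left(500 + \left(-244 + 3\right) \left(-360\right)\right) \left(4 - \frac{6}{5}\right) = \left(500 - -86760\right) \frac{14}{5} = \left(500 + 86760\right) \frac{14}{5} = 87260 \cdot \frac{14}{5} = 244328$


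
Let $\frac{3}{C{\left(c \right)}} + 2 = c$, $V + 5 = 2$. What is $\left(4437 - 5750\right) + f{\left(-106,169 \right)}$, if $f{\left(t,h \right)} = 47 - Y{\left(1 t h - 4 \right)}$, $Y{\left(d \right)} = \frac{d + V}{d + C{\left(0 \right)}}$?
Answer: $- \frac{45408016}{35839} \approx -1267.0$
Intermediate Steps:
$V = -3$ ($V = -5 + 2 = -3$)
$C{\left(c \right)} = \frac{3}{-2 + c}$
$Y{\left(d \right)} = \frac{-3 + d}{- \frac{3}{2} + d}$ ($Y{\left(d \right)} = \frac{d - 3}{d + \frac{3}{-2 + 0}} = \frac{-3 + d}{d + \frac{3}{-2}} = \frac{-3 + d}{d + 3 \left(- \frac{1}{2}\right)} = \frac{-3 + d}{d - \frac{3}{2}} = \frac{-3 + d}{- \frac{3}{2} + d}$)
$f{\left(t,h \right)} = 47 - \frac{2 \left(-7 + h t\right)}{-11 + 2 h t}$ ($f{\left(t,h \right)} = 47 - \frac{2 \left(-3 + \left(1 t h - 4\right)\right)}{-3 + 2 \left(1 t h - 4\right)} = 47 - \frac{2 \left(-3 + \left(t h - 4\right)\right)}{-3 + 2 \left(t h - 4\right)} = 47 - \frac{2 \left(-3 + \left(h t - 4\right)\right)}{-3 + 2 \left(h t - 4\right)} = 47 - \frac{2 \left(-3 + \left(-4 + h t\right)\right)}{-3 + 2 \left(-4 + h t\right)} = 47 - \frac{2 \left(-7 + h t\right)}{-3 + \left(-8 + 2 h t\right)} = 47 - \frac{2 \left(-7 + h t\right)}{-11 + 2 h t}$)
$\left(4437 - 5750\right) + f{\left(-106,169 \right)} = \left(4437 - 5750\right) + \frac{-503 + 92 \cdot 169 \left(-106\right)}{-11 + 2 \cdot 169 \left(-106\right)} = -1313 + \frac{-503 - 1648088}{-11 - 35828} = -1313 + \frac{1}{-35839} \left(-1648591\right) = -1313 - - \frac{1648591}{35839} = -1313 + \frac{1648591}{35839} = - \frac{45408016}{35839}$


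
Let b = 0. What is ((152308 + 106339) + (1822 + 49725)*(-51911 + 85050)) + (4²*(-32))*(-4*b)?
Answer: 1708474680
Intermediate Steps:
((152308 + 106339) + (1822 + 49725)*(-51911 + 85050)) + (4²*(-32))*(-4*b) = ((152308 + 106339) + (1822 + 49725)*(-51911 + 85050)) + (4²*(-32))*(-4*0) = (258647 + 51547*33139) + (16*(-32))*0 = (258647 + 1708216033) - 512*0 = 1708474680 + 0 = 1708474680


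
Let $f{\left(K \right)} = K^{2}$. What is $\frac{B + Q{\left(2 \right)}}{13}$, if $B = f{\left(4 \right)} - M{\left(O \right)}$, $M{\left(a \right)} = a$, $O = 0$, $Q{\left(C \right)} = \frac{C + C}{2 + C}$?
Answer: $\frac{17}{13} \approx 1.3077$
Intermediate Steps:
$Q{\left(C \right)} = \frac{2 C}{2 + C}$
$B = 16$ ($B = 4^{2} - 0 = 16 + 0 = 16$)
$\frac{B + Q{\left(2 \right)}}{13} = \frac{16 + 2 \cdot 2 \frac{1}{2 + 2}}{13} = \frac{16 + 2 \cdot 2 \cdot \frac{1}{4}}{13} = \frac{16 + 1}{13} = \frac{1}{13} \cdot 17 = \frac{17}{13}$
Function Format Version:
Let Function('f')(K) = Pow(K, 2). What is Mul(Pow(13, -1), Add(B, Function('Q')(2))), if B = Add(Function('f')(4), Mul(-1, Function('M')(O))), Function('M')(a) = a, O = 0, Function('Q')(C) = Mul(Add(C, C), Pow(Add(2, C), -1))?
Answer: Rational(17, 13) ≈ 1.3077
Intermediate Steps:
Function('Q')(C) = Mul(2, C, Pow(Add(2, C), -1)) (Function('Q')(C) = Mul(Mul(2, C), Pow(Add(2, C), -1)) = Mul(2, C, Pow(Add(2, C), -1)))
B = 16 (B = Add(Pow(4, 2), Mul(-1, 0)) = Add(16, 0) = 16)
Mul(Pow(13, -1), Add(B, Function('Q')(2))) = Mul(Pow(13, -1), Add(16, Mul(2, 2, Pow(Add(2, 2), -1)))) = Mul(Rational(1, 13), Add(16, Mul(2, 2, Pow(4, -1)))) = Mul(Rational(1, 13), Add(16, Mul(2, 2, Rational(1, 4)))) = Mul(Rational(1, 13), Add(16, 1)) = Mul(Rational(1, 13), 17) = Rational(17, 13)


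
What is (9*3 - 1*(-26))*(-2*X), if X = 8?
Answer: -848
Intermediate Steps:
(9*3 - 1*(-26))*(-2*X) = (9*3 - 1*(-26))*(-2*8) = (27 + 26)*(-16) = 53*(-16) = -848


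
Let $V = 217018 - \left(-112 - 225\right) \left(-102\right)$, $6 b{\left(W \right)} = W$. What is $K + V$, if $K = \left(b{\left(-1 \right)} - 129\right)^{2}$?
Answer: $\frac{7175809}{36} \approx 1.9933 \cdot 10^{5}$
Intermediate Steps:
$b{\left(W \right)} = \frac{W}{6}$
$V = 182644$ ($V = 217018 - \left(-337\right) \left(-102\right) = 217018 - 34374 = 182644$)
$K = \frac{600625}{36}$ ($K = \left(\frac{1}{6} \left(-1\right) - 129\right)^{2} = \left(- \frac{1}{6} - 129\right)^{2} = \left(- \frac{775}{6}\right)^{2} = \frac{600625}{36} \approx 16684.0$)
$K + V = \frac{600625}{36} + 182644 = \frac{7175809}{36}$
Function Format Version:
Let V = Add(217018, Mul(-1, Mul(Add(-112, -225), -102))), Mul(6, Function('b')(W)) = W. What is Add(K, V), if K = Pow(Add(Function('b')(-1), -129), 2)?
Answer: Rational(7175809, 36) ≈ 1.9933e+5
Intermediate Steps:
Function('b')(W) = Mul(Rational(1, 6), W)
V = 182644 (V = Add(217018, Mul(-1, Mul(-337, -102))) = Add(217018, Mul(-1, 34374)) = Add(217018, -34374) = 182644)
K = Rational(600625, 36) (K = Pow(Add(Mul(Rational(1, 6), -1), -129), 2) = Pow(Add(Rational(-1, 6), -129), 2) = Pow(Rational(-775, 6), 2) = Rational(600625, 36) ≈ 16684.)
Add(K, V) = Add(Rational(600625, 36), 182644) = Rational(7175809, 36)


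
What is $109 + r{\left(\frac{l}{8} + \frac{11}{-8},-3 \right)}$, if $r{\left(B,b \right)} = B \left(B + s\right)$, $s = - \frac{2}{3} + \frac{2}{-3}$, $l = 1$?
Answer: $\frac{5387}{48} \approx 112.23$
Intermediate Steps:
$s = - \frac{4}{3}$ ($s = \left(-2\right) \frac{1}{3} + 2 \left(- \frac{1}{3}\right) = - \frac{2}{3} - \frac{2}{3} = - \frac{4}{3} \approx -1.3333$)
$r{\left(B,b \right)} = B \left(- \frac{4}{3} + B\right)$ ($r{\left(B,b \right)} = B \left(B - \frac{4}{3}\right) = B \left(- \frac{4}{3} + B\right)$)
$109 + r{\left(\frac{l}{8} + \frac{11}{-8},-3 \right)} = 109 + \frac{\left(1 \cdot \frac{1}{8} + \frac{11}{-8}\right) \left(-4 + 3 \left(1 \cdot \frac{1}{8} + \frac{11}{-8}\right)\right)}{3} = 109 + \frac{\left(1 \cdot \frac{1}{8} + 11 \left(- \frac{1}{8}\right)\right) \left(-4 + 3 \left(1 \cdot \frac{1}{8} + 11 \left(- \frac{1}{8}\right)\right)\right)}{3} = 109 + \frac{\left(\frac{1}{8} - \frac{11}{8}\right) \left(-4 + 3 \left(\frac{1}{8} - \frac{11}{8}\right)\right)}{3} = 109 + \frac{1}{3} \left(- \frac{5}{4}\right) \left(-4 + 3 \left(- \frac{5}{4}\right)\right) = 109 + \frac{1}{3} \left(- \frac{5}{4}\right) \left(-4 - \frac{15}{4}\right) = 109 + \frac{1}{3} \left(- \frac{5}{4}\right) \left(- \frac{31}{4}\right) = 109 + \frac{155}{48} = \frac{5387}{48}$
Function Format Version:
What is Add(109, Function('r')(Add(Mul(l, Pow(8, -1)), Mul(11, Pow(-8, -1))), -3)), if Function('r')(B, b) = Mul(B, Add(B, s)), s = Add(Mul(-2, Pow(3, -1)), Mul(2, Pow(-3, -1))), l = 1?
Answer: Rational(5387, 48) ≈ 112.23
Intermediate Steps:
s = Rational(-4, 3) (s = Add(Mul(-2, Rational(1, 3)), Mul(2, Rational(-1, 3))) = Add(Rational(-2, 3), Rational(-2, 3)) = Rational(-4, 3) ≈ -1.3333)
Function('r')(B, b) = Mul(B, Add(Rational(-4, 3), B)) (Function('r')(B, b) = Mul(B, Add(B, Rational(-4, 3))) = Mul(B, Add(Rational(-4, 3), B)))
Add(109, Function('r')(Add(Mul(l, Pow(8, -1)), Mul(11, Pow(-8, -1))), -3)) = Add(109, Mul(Rational(1, 3), Add(Mul(1, Pow(8, -1)), Mul(11, Pow(-8, -1))), Add(-4, Mul(3, Add(Mul(1, Pow(8, -1)), Mul(11, Pow(-8, -1))))))) = Add(109, Mul(Rational(1, 3), Add(Mul(1, Rational(1, 8)), Mul(11, Rational(-1, 8))), Add(-4, Mul(3, Add(Mul(1, Rational(1, 8)), Mul(11, Rational(-1, 8))))))) = Add(109, Mul(Rational(1, 3), Add(Rational(1, 8), Rational(-11, 8)), Add(-4, Mul(3, Add(Rational(1, 8), Rational(-11, 8)))))) = Add(109, Mul(Rational(1, 3), Rational(-5, 4), Add(-4, Mul(3, Rational(-5, 4))))) = Add(109, Mul(Rational(1, 3), Rational(-5, 4), Add(-4, Rational(-15, 4)))) = Add(109, Mul(Rational(1, 3), Rational(-5, 4), Rational(-31, 4))) = Add(109, Rational(155, 48)) = Rational(5387, 48)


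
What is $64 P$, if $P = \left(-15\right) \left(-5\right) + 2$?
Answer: $4928$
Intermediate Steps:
$P = 77$ ($P = 75 + 2 = 77$)
$64 P = 64 \cdot 77 = 4928$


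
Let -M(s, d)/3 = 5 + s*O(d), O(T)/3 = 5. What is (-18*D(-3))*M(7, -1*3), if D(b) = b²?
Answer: 53460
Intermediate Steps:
O(T) = 15 (O(T) = 3*5 = 15)
M(s, d) = -15 - 45*s (M(s, d) = -3*(5 + s*15) = -3*(5 + 15*s) = -15 - 45*s)
(-18*D(-3))*M(7, -1*3) = (-18*(-3)²)*(-15 - 45*7) = (-18*9)*(-15 - 315) = -162*(-330) = 53460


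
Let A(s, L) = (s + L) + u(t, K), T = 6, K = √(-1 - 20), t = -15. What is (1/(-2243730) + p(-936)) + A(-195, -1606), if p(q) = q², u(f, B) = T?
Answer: 1961695382729/2243730 ≈ 8.7430e+5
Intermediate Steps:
K = I*√21 (K = √(-21) = I*√21 ≈ 4.5826*I)
u(f, B) = 6
A(s, L) = 6 + L + s (A(s, L) = (s + L) + 6 = (L + s) + 6 = 6 + L + s)
(1/(-2243730) + p(-936)) + A(-195, -1606) = (1/(-2243730) + (-936)²) + (6 - 1606 - 195) = (-1/2243730 + 876096) - 1795 = 1965722878079/2243730 - 1795 = 1961695382729/2243730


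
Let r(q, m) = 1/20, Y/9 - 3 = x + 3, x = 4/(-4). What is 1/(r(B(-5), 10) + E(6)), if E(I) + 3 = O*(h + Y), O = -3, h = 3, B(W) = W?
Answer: -20/2939 ≈ -0.0068050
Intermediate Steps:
x = -1 (x = 4*(-1/4) = -1)
Y = 45 (Y = 27 + 9*(-1 + 3) = 27 + 9*2 = 27 + 18 = 45)
r(q, m) = 1/20
E(I) = -147 (E(I) = -3 - 3*(3 + 45) = -3 - 3*48 = -3 - 144 = -147)
1/(r(B(-5), 10) + E(6)) = 1/(1/20 - 147) = 1/(-2939/20) = -20/2939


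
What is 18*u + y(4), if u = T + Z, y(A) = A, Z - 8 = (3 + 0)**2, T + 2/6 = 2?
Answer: 340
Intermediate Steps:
T = 5/3 (T = -1/3 + 2 = 5/3 ≈ 1.6667)
Z = 17 (Z = 8 + (3 + 0)**2 = 8 + 3**2 = 8 + 9 = 17)
u = 56/3 (u = 5/3 + 17 = 56/3 ≈ 18.667)
18*u + y(4) = 18*(56/3) + 4 = 336 + 4 = 340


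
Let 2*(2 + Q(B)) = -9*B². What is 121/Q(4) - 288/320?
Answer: -469/185 ≈ -2.5351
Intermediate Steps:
Q(B) = -2 - 9*B²/2 (Q(B) = -2 + (-9*B²)/2 = -2 - 9*B²/2)
121/Q(4) - 288/320 = 121/(-2 - 9/2*4²) - 288/320 = 121/(-2 - 9/2*16) - 288*1/320 = 121/(-2 - 72) - 9/10 = 121/(-74) - 9/10 = 121*(-1/74) - 9/10 = -121/74 - 9/10 = -469/185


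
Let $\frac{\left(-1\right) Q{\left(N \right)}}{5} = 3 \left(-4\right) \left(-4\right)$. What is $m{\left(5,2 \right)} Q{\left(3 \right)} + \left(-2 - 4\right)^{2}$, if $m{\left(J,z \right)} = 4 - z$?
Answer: $-444$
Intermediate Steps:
$Q{\left(N \right)} = -240$ ($Q{\left(N \right)} = - 5 \cdot 3 \left(-4\right) \left(-4\right) = - 5 \left(\left(-12\right) \left(-4\right)\right) = \left(-5\right) 48 = -240$)
$m{\left(5,2 \right)} Q{\left(3 \right)} + \left(-2 - 4\right)^{2} = \left(4 - 2\right) \left(-240\right) + \left(-2 - 4\right)^{2} = \left(4 - 2\right) \left(-240\right) + \left(-6\right)^{2} = 2 \left(-240\right) + 36 = -480 + 36 = -444$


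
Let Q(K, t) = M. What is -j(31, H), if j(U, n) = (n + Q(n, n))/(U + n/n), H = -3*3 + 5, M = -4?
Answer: ¼ ≈ 0.25000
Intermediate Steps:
H = -4 (H = -9 + 5 = -4)
Q(K, t) = -4
j(U, n) = (-4 + n)/(1 + U) (j(U, n) = (n - 4)/(U + n/n) = (-4 + n)/(U + 1) = (-4 + n)/(1 + U))
-j(31, H) = -(-4 - 4)/(1 + 31) = -(-8)/32 = -1*(-¼) = ¼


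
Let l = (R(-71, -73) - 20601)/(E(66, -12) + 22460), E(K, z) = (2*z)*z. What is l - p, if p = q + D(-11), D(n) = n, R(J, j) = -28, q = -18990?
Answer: 432214119/22748 ≈ 19000.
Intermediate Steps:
E(K, z) = 2*z²
l = -20629/22748 (l = (-28 - 20601)/(2*(-12)² + 22460) = -20629/(2*144 + 22460) = -20629/(288 + 22460) = -20629/22748 ≈ -0.90685)
p = -19001 (p = -18990 - 11 = -19001)
l - p = -20629/22748 - 1*(-19001) = -20629/22748 + 19001 = 432214119/22748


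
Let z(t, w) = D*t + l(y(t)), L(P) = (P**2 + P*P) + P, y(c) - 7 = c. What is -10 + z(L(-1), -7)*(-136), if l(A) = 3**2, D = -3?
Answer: -826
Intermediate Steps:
y(c) = 7 + c
L(P) = P + 2*P**2 (L(P) = (P**2 + P**2) + P = 2*P**2 + P = P + 2*P**2)
l(A) = 9
z(t, w) = 9 - 3*t (z(t, w) = -3*t + 9 = 9 - 3*t)
-10 + z(L(-1), -7)*(-136) = -10 + (9 - (-3)*(1 + 2*(-1)))*(-136) = -10 + (9 - (-3)*(1 - 2))*(-136) = -10 + (9 - (-3)*(-1))*(-136) = -10 + (9 - 3*1)*(-136) = -10 + (9 - 3)*(-136) = -10 + 6*(-136) = -10 - 816 = -826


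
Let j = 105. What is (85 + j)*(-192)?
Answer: -36480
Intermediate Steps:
(85 + j)*(-192) = (85 + 105)*(-192) = 190*(-192) = -36480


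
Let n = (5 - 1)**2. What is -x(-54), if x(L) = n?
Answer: -16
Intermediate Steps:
n = 16 (n = 4**2 = 16)
x(L) = 16
-x(-54) = -1*16 = -16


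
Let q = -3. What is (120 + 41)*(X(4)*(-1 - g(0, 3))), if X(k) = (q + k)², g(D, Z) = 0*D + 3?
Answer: -644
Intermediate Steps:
g(D, Z) = 3 (g(D, Z) = 0 + 3 = 3)
X(k) = (-3 + k)²
(120 + 41)*(X(4)*(-1 - g(0, 3))) = (120 + 41)*((-3 + 4)²*(-1 - 1*3)) = 161*(1²*(-1 - 3)) = 161*(1*(-4)) = 161*(-4) = -644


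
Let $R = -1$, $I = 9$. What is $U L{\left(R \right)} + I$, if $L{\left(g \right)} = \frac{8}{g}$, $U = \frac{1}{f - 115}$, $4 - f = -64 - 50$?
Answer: $\frac{19}{3} \approx 6.3333$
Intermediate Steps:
$f = 118$ ($f = 4 - \left(-64 - 50\right) = 4 - -114 = 4 + 114 = 118$)
$U = \frac{1}{3}$ ($U = \frac{1}{118 - 115} = \frac{1}{3} \approx 0.33333$)
$U L{\left(R \right)} + I = \frac{8 \frac{1}{-1}}{3} + 9 = \frac{8 \left(-1\right)}{3} + 9 = \frac{1}{3} \left(-8\right) + 9 = - \frac{8}{3} + 9 = \frac{19}{3}$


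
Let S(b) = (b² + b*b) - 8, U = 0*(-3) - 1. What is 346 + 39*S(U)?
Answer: 112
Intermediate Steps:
U = -1 (U = 0 - 1 = -1)
S(b) = -8 + 2*b² (S(b) = (b² + b²) - 8 = 2*b² - 8 = -8 + 2*b²)
346 + 39*S(U) = 346 + 39*(-8 + 2*(-1)²) = 346 + 39*(-8 + 2*1) = 346 + 39*(-8 + 2) = 346 + 39*(-6) = 346 - 234 = 112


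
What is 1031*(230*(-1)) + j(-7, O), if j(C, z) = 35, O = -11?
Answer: -237095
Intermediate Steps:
1031*(230*(-1)) + j(-7, O) = 1031*(230*(-1)) + 35 = 1031*(-230) + 35 = -237130 + 35 = -237095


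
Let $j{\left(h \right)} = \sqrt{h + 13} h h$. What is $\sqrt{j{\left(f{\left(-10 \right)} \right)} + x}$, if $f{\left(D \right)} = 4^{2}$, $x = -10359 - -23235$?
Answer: $2 \sqrt{3219 + 64 \sqrt{29}} \approx 119.39$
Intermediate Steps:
$x = 12876$ ($x = -10359 + 23235 = 12876$)
$f{\left(D \right)} = 16$
$j{\left(h \right)} = h^{2} \sqrt{13 + h}$ ($j{\left(h \right)} = \sqrt{13 + h} h h = h \sqrt{13 + h} h = h^{2} \sqrt{13 + h}$)
$\sqrt{j{\left(f{\left(-10 \right)} \right)} + x} = \sqrt{16^{2} \sqrt{13 + 16} + 12876} = \sqrt{256 \sqrt{29} + 12876} = \sqrt{12876 + 256 \sqrt{29}}$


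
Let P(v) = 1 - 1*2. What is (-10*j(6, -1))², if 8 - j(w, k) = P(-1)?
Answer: 8100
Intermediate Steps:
P(v) = -1 (P(v) = 1 - 2 = -1)
j(w, k) = 9 (j(w, k) = 8 - 1*(-1) = 8 + 1 = 9)
(-10*j(6, -1))² = (-10*9)² = (-90)² = 8100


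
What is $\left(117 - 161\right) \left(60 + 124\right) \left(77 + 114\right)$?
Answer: $-1546336$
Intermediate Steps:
$\left(117 - 161\right) \left(60 + 124\right) \left(77 + 114\right) = - 44 \cdot 184 \cdot 191 = \left(-44\right) 35144 = -1546336$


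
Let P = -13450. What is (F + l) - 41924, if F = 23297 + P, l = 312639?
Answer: 280562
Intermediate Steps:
F = 9847 (F = 23297 - 13450 = 9847)
(F + l) - 41924 = (9847 + 312639) - 41924 = 322486 - 41924 = 280562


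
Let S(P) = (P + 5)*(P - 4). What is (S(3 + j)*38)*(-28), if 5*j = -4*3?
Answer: 506464/25 ≈ 20259.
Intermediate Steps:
j = -12/5 (j = (-4*3)/5 = (⅕)*(-12) = -12/5 ≈ -2.4000)
S(P) = (-4 + P)*(5 + P) (S(P) = (5 + P)*(-4 + P) = (-4 + P)*(5 + P))
(S(3 + j)*38)*(-28) = ((-20 + (3 - 12/5) + (3 - 12/5)²)*38)*(-28) = ((-20 + ⅗ + (⅗)²)*38)*(-28) = ((-20 + ⅗ + 9/25)*38)*(-28) = -476/25*38*(-28) = -18088/25*(-28) = 506464/25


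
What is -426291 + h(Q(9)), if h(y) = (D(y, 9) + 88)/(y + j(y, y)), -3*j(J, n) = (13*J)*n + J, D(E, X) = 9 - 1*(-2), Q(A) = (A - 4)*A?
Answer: -112967118/265 ≈ -4.2629e+5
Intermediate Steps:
Q(A) = A*(-4 + A) (Q(A) = (-4 + A)*A = A*(-4 + A))
D(E, X) = 11 (D(E, X) = 9 + 2 = 11)
j(J, n) = -J/3 - 13*J*n/3 (j(J, n) = -((13*J)*n + J)/3 = -(13*J*n + J)/3 = -(J + 13*J*n)/3 = -J/3 - 13*J*n/3)
h(y) = 99/(y - y*(1 + 13*y)/3) (h(y) = (11 + 88)/(y - y*(1 + 13*y)/3) = 99/(y - y*(1 + 13*y)/3))
-426291 + h(Q(9)) = -426291 - 297/((9*(-4 + 9))*(-2 + 13*(9*(-4 + 9)))) = -426291 - 297/((9*5)*(-2 + 13*(9*5))) = -426291 - 297/(45*(-2 + 13*45)) = -426291 - 297*1/45/(-2 + 585) = -426291 - 297*1/45/583 = -426291 - 297*1/45*1/583 = -426291 - 3/265 = -112967118/265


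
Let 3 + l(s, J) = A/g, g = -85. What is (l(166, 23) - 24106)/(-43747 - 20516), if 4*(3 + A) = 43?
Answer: 8197091/21849420 ≈ 0.37516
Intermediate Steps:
A = 31/4 (A = -3 + (¼)*43 = -3 + 43/4 = 31/4 ≈ 7.7500)
l(s, J) = -1051/340 (l(s, J) = -3 + (31/4)/(-85) = -3 + (31/4)*(-1/85) = -3 - 31/340 = -1051/340)
(l(166, 23) - 24106)/(-43747 - 20516) = (-1051/340 - 24106)/(-43747 - 20516) = -8197091/340/(-64263) = -8197091/340*(-1/64263) = 8197091/21849420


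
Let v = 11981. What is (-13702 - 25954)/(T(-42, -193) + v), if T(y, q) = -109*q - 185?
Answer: -39656/32833 ≈ -1.2078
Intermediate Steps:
T(y, q) = -185 - 109*q
(-13702 - 25954)/(T(-42, -193) + v) = (-13702 - 25954)/((-185 - 109*(-193)) + 11981) = -39656/((-185 + 21037) + 11981) = -39656/(20852 + 11981) = -39656/32833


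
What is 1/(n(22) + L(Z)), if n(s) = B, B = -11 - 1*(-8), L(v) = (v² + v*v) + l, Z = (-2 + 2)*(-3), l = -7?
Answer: -⅒ ≈ -0.10000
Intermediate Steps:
Z = 0 (Z = 0*(-3) = 0)
L(v) = -7 + 2*v² (L(v) = (v² + v*v) - 7 = (v² + v²) - 7 = 2*v² - 7 = -7 + 2*v²)
B = -3 (B = -11 + 8 = -3)
n(s) = -3
1/(n(22) + L(Z)) = 1/(-3 + (-7 + 2*0²)) = 1/(-3 + (-7 + 2*0)) = 1/(-3 + (-7 + 0)) = 1/(-3 - 7) = 1/(-10) = -⅒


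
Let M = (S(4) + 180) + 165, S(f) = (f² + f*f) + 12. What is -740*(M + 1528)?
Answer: -1418580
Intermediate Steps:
S(f) = 12 + 2*f² (S(f) = (f² + f²) + 12 = 2*f² + 12 = 12 + 2*f²)
M = 389 (M = ((12 + 2*4²) + 180) + 165 = ((12 + 2*16) + 180) + 165 = ((12 + 32) + 180) + 165 = (44 + 180) + 165 = 224 + 165 = 389)
-740*(M + 1528) = -740*(389 + 1528) = -740*1917 = -1418580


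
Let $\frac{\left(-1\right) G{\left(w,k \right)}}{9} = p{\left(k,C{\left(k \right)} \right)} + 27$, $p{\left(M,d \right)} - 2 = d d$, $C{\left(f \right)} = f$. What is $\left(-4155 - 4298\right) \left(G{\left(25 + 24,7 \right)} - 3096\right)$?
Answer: $32104494$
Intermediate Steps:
$p{\left(M,d \right)} = 2 + d^{2}$ ($p{\left(M,d \right)} = 2 + d d = 2 + d^{2}$)
$G{\left(w,k \right)} = -261 - 9 k^{2}$ ($G{\left(w,k \right)} = - 9 \left(\left(2 + k^{2}\right) + 27\right) = - 9 \left(29 + k^{2}\right) = -261 - 9 k^{2}$)
$\left(-4155 - 4298\right) \left(G{\left(25 + 24,7 \right)} - 3096\right) = \left(-4155 - 4298\right) \left(\left(-261 - 9 \cdot 7^{2}\right) - 3096\right) = - 8453 \left(\left(-261 - 441\right) - 3096\right) = - 8453 \left(-702 - 3096\right) = \left(-8453\right) \left(-3798\right) = 32104494$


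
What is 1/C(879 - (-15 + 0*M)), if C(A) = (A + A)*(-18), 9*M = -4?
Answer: -1/32184 ≈ -3.1071e-5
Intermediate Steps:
M = -4/9 (M = (⅑)*(-4) = -4/9 ≈ -0.44444)
C(A) = -36*A (C(A) = (2*A)*(-18) = -36*A)
1/C(879 - (-15 + 0*M)) = 1/(-36*(879 - (-15 + 0*(-4/9)))) = 1/(-36*(879 - (-15 + 0))) = 1/(-36*(879 - 1*(-15))) = 1/(-36*(879 + 15)) = 1/(-36*894) = 1/(-32184) = -1/32184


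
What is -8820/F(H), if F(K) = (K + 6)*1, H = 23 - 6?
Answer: -8820/23 ≈ -383.48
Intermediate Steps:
H = 17
F(K) = 6 + K (F(K) = (6 + K)*1 = 6 + K)
-8820/F(H) = -8820/(6 + 17) = -8820/23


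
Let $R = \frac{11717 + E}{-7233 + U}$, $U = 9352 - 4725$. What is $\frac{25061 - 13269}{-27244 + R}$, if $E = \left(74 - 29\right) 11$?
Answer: $- \frac{7682488}{17752519} \approx -0.43275$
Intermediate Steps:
$U = 4627$ ($U = 9352 - 4725 = 4627$)
$E = 495$ ($E = 45 \cdot 11 = 495$)
$R = - \frac{6106}{1303}$ ($R = \frac{11717 + 495}{-7233 + 4627} = \frac{12212}{-2606} = 12212 \left(- \frac{1}{2606}\right) = - \frac{6106}{1303} \approx -4.6861$)
$\frac{25061 - 13269}{-27244 + R} = \frac{25061 - 13269}{-27244 - \frac{6106}{1303}} = \frac{11792}{- \frac{35505038}{1303}} = 11792 \left(- \frac{1303}{35505038}\right) = - \frac{7682488}{17752519}$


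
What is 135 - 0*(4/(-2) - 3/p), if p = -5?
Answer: 135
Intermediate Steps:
135 - 0*(4/(-2) - 3/p) = 135 - 0*(4/(-2) - 3/(-5)) = 135 - 0*(4*(-½) - 3*(-⅕)) = 135 - 0*(-2 + ⅗) = 135 - 0*(-7)/5 = 135 - 1*0 = 135 + 0 = 135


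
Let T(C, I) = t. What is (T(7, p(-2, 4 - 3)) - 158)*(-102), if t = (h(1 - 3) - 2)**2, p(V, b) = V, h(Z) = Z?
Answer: 14484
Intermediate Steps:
t = 16 (t = ((1 - 3) - 2)**2 = (-2 - 2)**2 = (-4)**2 = 16)
T(C, I) = 16
(T(7, p(-2, 4 - 3)) - 158)*(-102) = (16 - 158)*(-102) = -142*(-102) = 14484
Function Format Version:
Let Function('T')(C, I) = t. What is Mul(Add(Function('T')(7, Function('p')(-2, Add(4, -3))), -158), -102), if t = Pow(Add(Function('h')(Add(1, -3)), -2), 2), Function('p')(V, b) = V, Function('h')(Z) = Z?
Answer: 14484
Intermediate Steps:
t = 16 (t = Pow(Add(Add(1, -3), -2), 2) = Pow(Add(-2, -2), 2) = Pow(-4, 2) = 16)
Function('T')(C, I) = 16
Mul(Add(Function('T')(7, Function('p')(-2, Add(4, -3))), -158), -102) = Mul(Add(16, -158), -102) = Mul(-142, -102) = 14484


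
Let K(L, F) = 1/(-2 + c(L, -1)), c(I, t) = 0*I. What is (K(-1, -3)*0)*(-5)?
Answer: 0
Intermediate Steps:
c(I, t) = 0
K(L, F) = -½ (K(L, F) = 1/(-2 + 0) = 1/(-2) = -½)
(K(-1, -3)*0)*(-5) = -½*0*(-5) = 0*(-5) = 0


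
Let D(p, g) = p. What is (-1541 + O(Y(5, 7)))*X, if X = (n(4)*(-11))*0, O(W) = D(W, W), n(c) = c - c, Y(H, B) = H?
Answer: 0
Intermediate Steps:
n(c) = 0
O(W) = W
X = 0 (X = (0*(-11))*0 = 0*0 = 0)
(-1541 + O(Y(5, 7)))*X = (-1541 + 5)*0 = -1536*0 = 0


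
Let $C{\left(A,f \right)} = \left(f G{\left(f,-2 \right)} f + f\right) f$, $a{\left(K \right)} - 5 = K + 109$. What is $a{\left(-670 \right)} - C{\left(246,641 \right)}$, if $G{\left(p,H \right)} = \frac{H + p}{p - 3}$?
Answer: $- \frac{168558943525}{638} \approx -2.642 \cdot 10^{8}$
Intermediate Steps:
$G{\left(p,H \right)} = \frac{H + p}{-3 + p}$
$a{\left(K \right)} = 114 + K$ ($a{\left(K \right)} = 5 + \left(K + 109\right) = 5 + \left(109 + K\right) = 114 + K$)
$C{\left(A,f \right)} = f \left(f + \frac{f^{2} \left(-2 + f\right)}{-3 + f}\right)$ ($C{\left(A,f \right)} = \left(f \frac{-2 + f}{-3 + f} f + f\right) f = \left(\frac{f \left(-2 + f\right)}{-3 + f} f + f\right) f = \left(\frac{f^{2} \left(-2 + f\right)}{-3 + f} + f\right) f = \left(f + \frac{f^{2} \left(-2 + f\right)}{-3 + f}\right) f = f \left(f + \frac{f^{2} \left(-2 + f\right)}{-3 + f}\right)$)
$a{\left(-670 \right)} - C{\left(246,641 \right)} = \left(114 - 670\right) - \frac{641^{2} \left(-3 + 641^{2} - 641\right)}{-3 + 641} = -556 - \frac{410881 \left(-3 + 410881 - 641\right)}{638} = -556 - 410881 \cdot \frac{1}{638} \cdot 410237 = -556 - \frac{168558588797}{638} = - \frac{168558943525}{638}$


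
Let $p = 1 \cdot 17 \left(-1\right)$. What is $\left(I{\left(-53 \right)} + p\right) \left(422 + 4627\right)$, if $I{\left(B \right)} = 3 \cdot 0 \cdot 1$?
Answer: $-85833$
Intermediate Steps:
$I{\left(B \right)} = 0$ ($I{\left(B \right)} = 0 \cdot 1 = 0$)
$p = -17$ ($p = 17 \left(-1\right) = -17$)
$\left(I{\left(-53 \right)} + p\right) \left(422 + 4627\right) = \left(0 - 17\right) \left(422 + 4627\right) = \left(-17\right) 5049 = -85833$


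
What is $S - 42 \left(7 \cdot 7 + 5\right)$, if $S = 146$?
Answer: $-2122$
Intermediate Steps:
$S - 42 \left(7 \cdot 7 + 5\right) = 146 - 42 \left(7 \cdot 7 + 5\right) = 146 - 42 \left(49 + 5\right) = 146 - 2268 = -2122$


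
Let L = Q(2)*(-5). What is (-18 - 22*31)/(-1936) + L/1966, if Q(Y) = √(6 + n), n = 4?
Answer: 175/484 - 5*√10/1966 ≈ 0.35353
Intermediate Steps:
Q(Y) = √10 (Q(Y) = √(6 + 4) = √10)
L = -5*√10 (L = √10*(-5) = -5*√10 ≈ -15.811)
(-18 - 22*31)/(-1936) + L/1966 = (-18 - 22*31)/(-1936) - 5*√10/1966 = (-18 - 682)*(-1/1936) - 5*√10*(1/1966) = -700*(-1/1936) - 5*√10/1966 = 175/484 - 5*√10/1966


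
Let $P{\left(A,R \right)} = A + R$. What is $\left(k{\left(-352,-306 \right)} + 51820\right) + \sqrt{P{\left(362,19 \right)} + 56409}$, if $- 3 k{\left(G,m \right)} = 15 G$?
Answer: $53580 + 3 \sqrt{6310} \approx 53818.0$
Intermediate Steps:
$k{\left(G,m \right)} = - 5 G$ ($k{\left(G,m \right)} = - \frac{15 G}{3} = - 5 G$)
$\left(k{\left(-352,-306 \right)} + 51820\right) + \sqrt{P{\left(362,19 \right)} + 56409} = \left(\left(-5\right) \left(-352\right) + 51820\right) + \sqrt{\left(362 + 19\right) + 56409} = \left(1760 + 51820\right) + \sqrt{381 + 56409} = 53580 + \sqrt{56790} = 53580 + 3 \sqrt{6310}$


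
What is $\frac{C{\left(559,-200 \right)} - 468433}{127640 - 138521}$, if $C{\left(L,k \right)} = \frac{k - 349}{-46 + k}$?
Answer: $\frac{38411323}{892242} \approx 43.05$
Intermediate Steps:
$C{\left(L,k \right)} = \frac{-349 + k}{-46 + k}$
$\frac{C{\left(559,-200 \right)} - 468433}{127640 - 138521} = \frac{\frac{-349 - 200}{-46 - 200} - 468433}{127640 - 138521} = \frac{\frac{1}{-246} \left(-549\right) - 468433}{-10881} = \left(\left(- \frac{1}{246}\right) \left(-549\right) - 468433\right) \left(- \frac{1}{10881}\right) = \left(\frac{183}{82} - 468433\right) \left(- \frac{1}{10881}\right) = \left(- \frac{38411323}{82}\right) \left(- \frac{1}{10881}\right) = \frac{38411323}{892242}$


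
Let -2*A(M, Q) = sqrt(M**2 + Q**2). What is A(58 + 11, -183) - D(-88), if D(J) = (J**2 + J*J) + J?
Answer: -15400 - 15*sqrt(170)/2 ≈ -15498.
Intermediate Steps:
D(J) = J + 2*J**2 (D(J) = (J**2 + J**2) + J = 2*J**2 + J = J + 2*J**2)
A(M, Q) = -sqrt(M**2 + Q**2)/2
A(58 + 11, -183) - D(-88) = -sqrt((58 + 11)**2 + (-183)**2)/2 - (-88)*(1 + 2*(-88)) = -sqrt(69**2 + 33489)/2 - (-88)*(1 - 176) = -sqrt(4761 + 33489)/2 - (-88)*(-175) = -15*sqrt(170)/2 - 1*15400 = -15*sqrt(170)/2 - 15400 = -15400 - 15*sqrt(170)/2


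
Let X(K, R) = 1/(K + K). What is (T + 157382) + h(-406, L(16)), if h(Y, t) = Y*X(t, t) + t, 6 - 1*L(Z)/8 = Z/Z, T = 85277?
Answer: 9707757/40 ≈ 2.4269e+5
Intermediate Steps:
X(K, R) = 1/(2*K)
L(Z) = 40 (L(Z) = 48 - 8*Z/Z = 48 - 8*1 = 48 - 8 = 40)
h(Y, t) = t + Y/(2*t) (h(Y, t) = Y*(1/(2*t)) + t = Y/(2*t) + t = t + Y/(2*t))
(T + 157382) + h(-406, L(16)) = (85277 + 157382) + (40 + (1/2)*(-406)/40) = 242659 + (40 + (1/2)*(-406)*(1/40)) = 242659 + (40 - 203/40) = 242659 + 1397/40 = 9707757/40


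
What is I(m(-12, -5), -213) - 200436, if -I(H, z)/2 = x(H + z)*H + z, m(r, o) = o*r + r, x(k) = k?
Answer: -184170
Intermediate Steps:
m(r, o) = r + o*r
I(H, z) = -2*z - 2*H*(H + z) (I(H, z) = -2*((H + z)*H + z) = -2*(H*(H + z) + z) = -2*(z + H*(H + z)) = -2*z - 2*H*(H + z))
I(m(-12, -5), -213) - 200436 = (-2*(-213) - 2*(-12*(1 - 5))*(-12*(1 - 5) - 213)) - 200436 = (426 - 2*(-12*(-4))*(-12*(-4) - 213)) - 200436 = (426 - 2*48*(48 - 213)) - 200436 = (426 - 2*48*(-165)) - 200436 = (426 + 15840) - 200436 = 16266 - 200436 = -184170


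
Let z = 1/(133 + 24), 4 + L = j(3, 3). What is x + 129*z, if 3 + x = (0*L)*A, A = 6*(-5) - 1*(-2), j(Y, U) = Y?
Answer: -342/157 ≈ -2.1783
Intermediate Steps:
L = -1 (L = -4 + 3 = -1)
A = -28 (A = -30 + 2 = -28)
x = -3 (x = -3 + (0*(-1))*(-28) = -3 + 0*(-28) = -3 + 0 = -3)
z = 1/157 ≈ 0.0063694
x + 129*z = -3 + 129*(1/157) = -3 + 129/157 = -342/157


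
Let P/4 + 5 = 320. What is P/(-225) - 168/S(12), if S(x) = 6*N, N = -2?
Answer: 42/5 ≈ 8.4000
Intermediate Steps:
P = 1260 (P = -20 + 4*320 = -20 + 1280 = 1260)
S(x) = -12 (S(x) = 6*(-2) = -12)
P/(-225) - 168/S(12) = 1260/(-225) - 168/(-12) = 1260*(-1/225) - 168*(-1/12) = -28/5 + 14 = 42/5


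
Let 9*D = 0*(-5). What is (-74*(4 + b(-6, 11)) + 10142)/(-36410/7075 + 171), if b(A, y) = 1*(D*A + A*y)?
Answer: 20842950/234683 ≈ 88.813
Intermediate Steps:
D = 0 (D = (0*(-5))/9 = (⅑)*0 = 0)
b(A, y) = A*y (b(A, y) = 1*(0*A + A*y) = 1*(0 + A*y) = 1*(A*y) = A*y)
(-74*(4 + b(-6, 11)) + 10142)/(-36410/7075 + 171) = (-74*(4 - 6*11) + 10142)/(-36410/7075 + 171) = (-74*(4 - 66) + 10142)/(-36410*1/7075 + 171) = (-74*(-62) + 10142)/(-7282/1415 + 171) = (4588 + 10142)/(234683/1415) = 14730*(1415/234683) = 20842950/234683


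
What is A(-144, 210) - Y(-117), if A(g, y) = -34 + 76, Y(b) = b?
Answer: 159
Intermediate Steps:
A(g, y) = 42
A(-144, 210) - Y(-117) = 42 - 1*(-117) = 42 + 117 = 159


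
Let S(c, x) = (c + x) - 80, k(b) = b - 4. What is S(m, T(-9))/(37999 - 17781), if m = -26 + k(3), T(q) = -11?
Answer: -59/10109 ≈ -0.0058364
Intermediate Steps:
k(b) = -4 + b
m = -27 (m = -26 + (-4 + 3) = -26 - 1 = -27)
S(c, x) = -80 + c + x
S(m, T(-9))/(37999 - 17781) = (-80 - 27 - 11)/(37999 - 17781) = -118/20218 = -118*1/20218 = -59/10109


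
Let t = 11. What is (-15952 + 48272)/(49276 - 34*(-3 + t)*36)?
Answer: 8080/9871 ≈ 0.81856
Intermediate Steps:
(-15952 + 48272)/(49276 - 34*(-3 + t)*36) = (-15952 + 48272)/(49276 - 34*(-3 + 11)*36) = 32320/(49276 - 34*8*36) = 32320/(49276 - 272*36) = 32320/(49276 - 9792) = 32320/39484 = 32320*(1/39484) = 8080/9871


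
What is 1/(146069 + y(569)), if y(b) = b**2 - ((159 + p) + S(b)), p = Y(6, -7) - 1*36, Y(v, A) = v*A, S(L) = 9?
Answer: 1/469740 ≈ 2.1288e-6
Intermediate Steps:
Y(v, A) = A*v
p = -78 (p = -7*6 - 1*36 = -42 - 36 = -78)
y(b) = -90 + b**2 (y(b) = b**2 - ((159 - 78) + 9) = b**2 - (81 + 9) = b**2 - 1*90 = b**2 - 90 = -90 + b**2)
1/(146069 + y(569)) = 1/(146069 + (-90 + 569**2)) = 1/(146069 + (-90 + 323761)) = 1/(146069 + 323671) = 1/469740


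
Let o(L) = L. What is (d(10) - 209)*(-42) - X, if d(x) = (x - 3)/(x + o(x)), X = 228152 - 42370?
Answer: -1770187/10 ≈ -1.7702e+5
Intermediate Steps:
X = 185782
d(x) = (-3 + x)/(2*x) (d(x) = (x - 3)/(x + x) = (-3 + x)/((2*x)) = (-3 + x)*(1/(2*x)) = (-3 + x)/(2*x))
(d(10) - 209)*(-42) - X = ((½)*(-3 + 10)/10 - 209)*(-42) - 1*185782 = ((½)*(⅒)*7 - 209)*(-42) - 185782 = (7/20 - 209)*(-42) - 185782 = -4173/20*(-42) - 185782 = 87633/10 - 185782 = -1770187/10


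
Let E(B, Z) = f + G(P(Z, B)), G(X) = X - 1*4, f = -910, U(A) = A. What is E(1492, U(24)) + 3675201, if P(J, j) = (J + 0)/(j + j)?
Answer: 1370509054/373 ≈ 3.6743e+6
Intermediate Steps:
P(J, j) = J/(2*j) (P(J, j) = J/((2*j)) = J*(1/(2*j)) = J/(2*j))
G(X) = -4 + X (G(X) = X - 4 = -4 + X)
E(B, Z) = -914 + Z/(2*B) (E(B, Z) = -910 + (-4 + Z/(2*B)) = -914 + Z/(2*B))
E(1492, U(24)) + 3675201 = (-914 + (½)*24/1492) + 3675201 = (-914 + (½)*24*(1/1492)) + 3675201 = (-914 + 3/373) + 3675201 = -340919/373 + 3675201 = 1370509054/373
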